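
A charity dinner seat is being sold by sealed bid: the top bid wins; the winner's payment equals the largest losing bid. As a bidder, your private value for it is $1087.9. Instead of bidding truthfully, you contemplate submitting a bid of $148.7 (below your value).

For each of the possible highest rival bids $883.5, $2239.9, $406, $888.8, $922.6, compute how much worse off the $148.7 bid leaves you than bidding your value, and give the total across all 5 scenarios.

$1250.7

The deviation costs you only when the competing bid falls strictly between $148.7 and $1087.9; elsewhere both bids give the same outcome.
$883.5: truthful payoff $204.4, deviation payoff $0 → loss $204.4.
$2239.9: outcomes coincide → loss $0.
$406: truthful payoff $681.9, deviation payoff $0 → loss $681.9.
$888.8: truthful payoff $199.1, deviation payoff $0 → loss $199.1.
$922.6: truthful payoff $165.3, deviation payoff $0 → loss $165.3.
Total loss = $204.4 + $681.9 + $199.1 + $165.3 = $1250.7.
Truthful bidding weakly dominates here: raising your bid can only win items priced above your value, and lowering it can only forfeit items priced below.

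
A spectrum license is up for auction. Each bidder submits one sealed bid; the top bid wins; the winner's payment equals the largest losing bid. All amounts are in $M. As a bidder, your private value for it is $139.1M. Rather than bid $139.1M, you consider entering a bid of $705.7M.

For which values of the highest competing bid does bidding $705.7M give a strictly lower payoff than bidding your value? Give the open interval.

($139.1M, $705.7M)

If the competing bid is below $139.1M, both bids win at the same price — no difference.
If it is above $705.7M, both bids lose — no difference.
If it lies strictly between $139.1M and $705.7M, bidding your value loses (payoff 0) while bidding $705.7M wins at a price above your value (payoff negative).
So the deviation strictly hurts on the open interval ($139.1M, $705.7M).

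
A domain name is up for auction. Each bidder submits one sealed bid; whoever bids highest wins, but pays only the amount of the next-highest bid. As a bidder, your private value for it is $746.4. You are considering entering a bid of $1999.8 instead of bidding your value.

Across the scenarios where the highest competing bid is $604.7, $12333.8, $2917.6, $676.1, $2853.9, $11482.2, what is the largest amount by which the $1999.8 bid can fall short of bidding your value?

$0

$604.7: same outcome either way → loss $0.
$12333.8: same outcome either way → loss $0.
$2917.6: same outcome either way → loss $0.
$676.1: same outcome either way → loss $0.
$2853.9: same outcome either way → loss $0.
$11482.2: same outcome either way → loss $0.
Maximum loss: $0.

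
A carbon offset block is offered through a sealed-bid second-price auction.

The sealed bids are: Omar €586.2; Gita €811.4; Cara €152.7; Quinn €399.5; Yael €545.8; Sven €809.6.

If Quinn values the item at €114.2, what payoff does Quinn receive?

€0

Highest bid: Gita at €811.4, so Gita wins.
Second-highest bid: Sven at €809.6 — that is the price the winner pays.
Quinn did not win, so Quinn pays nothing and receives nothing: payoff €0.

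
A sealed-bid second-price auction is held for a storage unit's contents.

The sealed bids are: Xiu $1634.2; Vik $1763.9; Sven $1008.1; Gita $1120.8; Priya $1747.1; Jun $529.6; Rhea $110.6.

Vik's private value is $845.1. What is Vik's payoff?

Highest bid: Vik at $1763.9, so Vik wins.
Second-highest bid: Priya at $1747.1 — that is the price the winner pays.
Vik's payoff = value − price = $845.1 − $1747.1 = −$902.

−$902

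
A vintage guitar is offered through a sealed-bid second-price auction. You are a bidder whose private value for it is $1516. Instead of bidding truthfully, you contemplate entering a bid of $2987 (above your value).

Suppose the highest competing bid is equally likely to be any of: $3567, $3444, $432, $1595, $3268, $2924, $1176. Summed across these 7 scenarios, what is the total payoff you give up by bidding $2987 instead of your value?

$1487

The deviation costs you only when the competing bid falls strictly between $1516 and $2987; elsewhere both bids give the same outcome.
$3567: outcomes coincide → loss $0.
$3444: outcomes coincide → loss $0.
$432: outcomes coincide → loss $0.
$1595: truthful payoff $0, deviation payoff −$79 → loss $79.
$3268: outcomes coincide → loss $0.
$2924: truthful payoff $0, deviation payoff −$1408 → loss $1408.
$1176: outcomes coincide → loss $0.
Total loss = $79 + $1408 = $1487.
Truthful bidding weakly dominates here: raising your bid can only win items priced above your value, and lowering it can only forfeit items priced below.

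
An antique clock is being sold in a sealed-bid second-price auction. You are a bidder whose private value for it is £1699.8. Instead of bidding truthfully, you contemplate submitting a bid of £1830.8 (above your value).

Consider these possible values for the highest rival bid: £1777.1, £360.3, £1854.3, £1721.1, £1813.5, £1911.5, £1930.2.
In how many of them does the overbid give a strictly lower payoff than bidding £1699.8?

The deviation hurts exactly when the highest competing bid lies strictly between £1699.8 and £1830.8 — overbidding then wins at a price above your value.
£1777.1: inside the interval → strictly worse (loss £77.3).
£360.3: below both → same outcome either way.
£1854.3: above both → same outcome either way.
£1721.1: inside the interval → strictly worse (loss £21.3).
£1813.5: inside the interval → strictly worse (loss £113.7).
£1911.5: above both → same outcome either way.
£1930.2: above both → same outcome either way.
Count: 3.

3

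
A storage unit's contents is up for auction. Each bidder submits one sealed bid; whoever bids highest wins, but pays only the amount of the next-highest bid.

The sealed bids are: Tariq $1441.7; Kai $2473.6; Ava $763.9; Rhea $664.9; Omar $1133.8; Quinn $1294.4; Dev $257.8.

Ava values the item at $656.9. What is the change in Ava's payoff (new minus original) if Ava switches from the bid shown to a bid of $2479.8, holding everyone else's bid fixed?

−$1816.7

The highest bid among the other bidders is $2473.6; Ava's bid doesn't change that.
Original bid $763.9: Ava is not highest (top rival bid is $2473.6); payoff $0.
Alternative bid $2479.8: Ava is highest, pays the top rival bid $2473.6; payoff $656.9 − $2473.6 = −$1816.7.
Change in payoff = −$1816.7 − ($0) = −$1816.7.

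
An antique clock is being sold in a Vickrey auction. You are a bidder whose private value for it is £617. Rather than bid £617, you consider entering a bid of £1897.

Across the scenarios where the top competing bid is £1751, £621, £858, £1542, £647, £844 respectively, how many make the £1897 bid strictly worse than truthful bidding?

The deviation hurts exactly when the highest competing bid lies strictly between £617 and £1897 — overbidding then wins at a price above your value.
£1751: inside the interval → strictly worse (loss £1134).
£621: inside the interval → strictly worse (loss £4).
£858: inside the interval → strictly worse (loss £241).
£1542: inside the interval → strictly worse (loss £925).
£647: inside the interval → strictly worse (loss £30).
£844: inside the interval → strictly worse (loss £227).
Count: 6.

6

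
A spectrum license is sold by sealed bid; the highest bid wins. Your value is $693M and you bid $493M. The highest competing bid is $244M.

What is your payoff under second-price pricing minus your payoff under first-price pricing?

$249M

You have the highest bid, so you win under either rule.
Second-price: pay $244M → payoff $449M.
First-price: pay your own bid $493M → payoff $200M.
Difference = $449M − ($200M) = $249M.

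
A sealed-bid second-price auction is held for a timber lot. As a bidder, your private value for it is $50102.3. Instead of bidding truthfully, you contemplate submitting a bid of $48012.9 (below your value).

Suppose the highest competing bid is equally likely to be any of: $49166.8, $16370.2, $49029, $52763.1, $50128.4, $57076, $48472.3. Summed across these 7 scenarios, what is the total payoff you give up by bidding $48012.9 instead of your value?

The deviation costs you only when the competing bid falls strictly between $48012.9 and $50102.3; elsewhere both bids give the same outcome.
$49166.8: truthful payoff $935.5, deviation payoff $0 → loss $935.5.
$16370.2: outcomes coincide → loss $0.
$49029: truthful payoff $1073.3, deviation payoff $0 → loss $1073.3.
$52763.1: outcomes coincide → loss $0.
$50128.4: outcomes coincide → loss $0.
$57076: outcomes coincide → loss $0.
$48472.3: truthful payoff $1630, deviation payoff $0 → loss $1630.
Total loss = $935.5 + $1073.3 + $1630 = $3638.8.

$3638.8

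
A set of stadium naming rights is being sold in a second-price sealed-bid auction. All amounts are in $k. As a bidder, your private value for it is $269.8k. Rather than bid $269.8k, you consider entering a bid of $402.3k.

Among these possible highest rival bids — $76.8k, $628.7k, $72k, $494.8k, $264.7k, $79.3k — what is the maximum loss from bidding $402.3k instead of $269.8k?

$0k

$76.8k: same outcome either way → loss $0k.
$628.7k: same outcome either way → loss $0k.
$72k: same outcome either way → loss $0k.
$494.8k: same outcome either way → loss $0k.
$264.7k: same outcome either way → loss $0k.
$79.3k: same outcome either way → loss $0k.
Maximum loss: $0k.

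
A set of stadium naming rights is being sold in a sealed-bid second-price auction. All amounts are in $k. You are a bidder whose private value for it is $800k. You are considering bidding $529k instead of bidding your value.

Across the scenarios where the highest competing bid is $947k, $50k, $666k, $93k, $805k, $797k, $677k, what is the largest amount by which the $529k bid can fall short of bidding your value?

$947k: same outcome either way → loss $0k.
$50k: same outcome either way → loss $0k.
$666k: truthful gives $134k, deviation gives $0k → loss $134k.
$93k: same outcome either way → loss $0k.
$805k: same outcome either way → loss $0k.
$797k: truthful gives $3k, deviation gives $0k → loss $3k.
$677k: truthful gives $123k, deviation gives $0k → loss $123k.
Maximum loss: $134k.

$134k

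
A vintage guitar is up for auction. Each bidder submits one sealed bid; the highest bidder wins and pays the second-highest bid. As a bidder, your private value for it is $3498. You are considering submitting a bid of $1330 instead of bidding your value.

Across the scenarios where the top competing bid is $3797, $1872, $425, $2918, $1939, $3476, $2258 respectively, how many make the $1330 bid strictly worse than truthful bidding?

The deviation hurts exactly when the highest competing bid lies strictly between $1330 and $3498 — underbidding then forfeits a profitable win.
$3797: above both → same outcome either way.
$1872: inside the interval → strictly worse (loss $1626).
$425: below both → same outcome either way.
$2918: inside the interval → strictly worse (loss $580).
$1939: inside the interval → strictly worse (loss $1559).
$3476: inside the interval → strictly worse (loss $22).
$2258: inside the interval → strictly worse (loss $1240).
Count: 5.

5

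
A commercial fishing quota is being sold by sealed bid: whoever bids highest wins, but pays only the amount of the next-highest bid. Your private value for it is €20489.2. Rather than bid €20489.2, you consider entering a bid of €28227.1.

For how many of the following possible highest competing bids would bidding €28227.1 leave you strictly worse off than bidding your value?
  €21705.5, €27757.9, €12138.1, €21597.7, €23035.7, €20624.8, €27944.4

6

The deviation hurts exactly when the highest competing bid lies strictly between €20489.2 and €28227.1 — overbidding then wins at a price above your value.
€21705.5: inside the interval → strictly worse (loss €1216.3).
€27757.9: inside the interval → strictly worse (loss €7268.7).
€12138.1: below both → same outcome either way.
€21597.7: inside the interval → strictly worse (loss €1108.5).
€23035.7: inside the interval → strictly worse (loss €2546.5).
€20624.8: inside the interval → strictly worse (loss €135.6).
€27944.4: inside the interval → strictly worse (loss €7455.2).
Count: 6.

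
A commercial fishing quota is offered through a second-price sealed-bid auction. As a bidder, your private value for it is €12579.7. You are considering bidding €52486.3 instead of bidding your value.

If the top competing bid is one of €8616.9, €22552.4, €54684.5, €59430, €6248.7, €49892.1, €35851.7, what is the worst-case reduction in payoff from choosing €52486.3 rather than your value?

€37312.4

€8616.9: same outcome either way → loss €0.
€22552.4: truthful gives €0, deviation gives −€9972.7 → loss €9972.7.
€54684.5: same outcome either way → loss €0.
€59430: same outcome either way → loss €0.
€6248.7: same outcome either way → loss €0.
€49892.1: truthful gives €0, deviation gives −€37312.4 → loss €37312.4.
€35851.7: truthful gives €0, deviation gives −€23272 → loss €23272.
Maximum loss: €37312.4.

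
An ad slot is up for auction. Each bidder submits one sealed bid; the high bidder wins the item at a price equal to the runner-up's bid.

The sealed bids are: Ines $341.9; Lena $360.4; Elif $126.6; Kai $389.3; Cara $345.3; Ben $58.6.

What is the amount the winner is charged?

$360.4

Highest bid: Kai at $389.3, so Kai wins.
Second-highest bid: Lena at $360.4 — that is the price the winner pays.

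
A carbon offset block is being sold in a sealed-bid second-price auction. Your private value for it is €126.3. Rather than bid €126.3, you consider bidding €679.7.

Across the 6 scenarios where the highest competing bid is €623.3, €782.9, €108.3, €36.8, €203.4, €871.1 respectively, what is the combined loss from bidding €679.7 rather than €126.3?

€574.1

The deviation costs you only when the competing bid falls strictly between €126.3 and €679.7; elsewhere both bids give the same outcome.
€623.3: truthful payoff €0, deviation payoff −€497 → loss €497.
€782.9: outcomes coincide → loss €0.
€108.3: outcomes coincide → loss €0.
€36.8: outcomes coincide → loss €0.
€203.4: truthful payoff €0, deviation payoff −€77.1 → loss €77.1.
€871.1: outcomes coincide → loss €0.
Total loss = €497 + €77.1 = €574.1.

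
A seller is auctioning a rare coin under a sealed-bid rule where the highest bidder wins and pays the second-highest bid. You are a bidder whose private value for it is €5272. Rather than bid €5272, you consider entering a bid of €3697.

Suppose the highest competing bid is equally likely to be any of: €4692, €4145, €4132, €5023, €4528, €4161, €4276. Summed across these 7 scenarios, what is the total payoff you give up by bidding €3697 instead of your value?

The deviation costs you only when the competing bid falls strictly between €3697 and €5272; elsewhere both bids give the same outcome.
€4692: truthful payoff €580, deviation payoff €0 → loss €580.
€4145: truthful payoff €1127, deviation payoff €0 → loss €1127.
€4132: truthful payoff €1140, deviation payoff €0 → loss €1140.
€5023: truthful payoff €249, deviation payoff €0 → loss €249.
€4528: truthful payoff €744, deviation payoff €0 → loss €744.
€4161: truthful payoff €1111, deviation payoff €0 → loss €1111.
€4276: truthful payoff €996, deviation payoff €0 → loss €996.
Total loss = €580 + €1127 + €1140 + €249 + €744 + €1111 + €996 = €5947.

€5947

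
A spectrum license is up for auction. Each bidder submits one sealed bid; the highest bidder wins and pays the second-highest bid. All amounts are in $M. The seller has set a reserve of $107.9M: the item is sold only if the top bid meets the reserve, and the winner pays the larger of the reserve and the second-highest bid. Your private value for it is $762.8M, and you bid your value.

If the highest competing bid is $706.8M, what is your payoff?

Your bid $762.8M is the highest and exceeds the reserve.
Price = max(second-highest bid, reserve) = max($706.8M, $107.9M) = $706.8M.
Payoff = $762.8M − $706.8M = $56M.

$56M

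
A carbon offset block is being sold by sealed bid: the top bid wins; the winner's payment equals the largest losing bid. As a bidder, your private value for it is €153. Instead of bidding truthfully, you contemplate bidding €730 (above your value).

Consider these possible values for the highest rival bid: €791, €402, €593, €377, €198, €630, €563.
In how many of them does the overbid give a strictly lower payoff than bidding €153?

The deviation hurts exactly when the highest competing bid lies strictly between €153 and €730 — overbidding then wins at a price above your value.
€791: above both → same outcome either way.
€402: inside the interval → strictly worse (loss €249).
€593: inside the interval → strictly worse (loss €440).
€377: inside the interval → strictly worse (loss €224).
€198: inside the interval → strictly worse (loss €45).
€630: inside the interval → strictly worse (loss €477).
€563: inside the interval → strictly worse (loss €410).
Count: 6.

6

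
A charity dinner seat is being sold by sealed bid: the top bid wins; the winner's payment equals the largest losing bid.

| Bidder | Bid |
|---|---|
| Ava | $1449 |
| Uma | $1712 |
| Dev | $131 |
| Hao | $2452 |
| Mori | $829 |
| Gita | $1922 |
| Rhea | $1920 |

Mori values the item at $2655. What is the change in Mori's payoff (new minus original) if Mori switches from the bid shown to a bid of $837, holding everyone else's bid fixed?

The highest bid among the other bidders is $2452; Mori's bid doesn't change that.
Original bid $829: Mori is not highest (top rival bid is $2452); payoff $0.
Alternative bid $837: Mori is not highest (top rival bid is $2452); payoff $0.
Change in payoff = $0 − ($0) = $0.

$0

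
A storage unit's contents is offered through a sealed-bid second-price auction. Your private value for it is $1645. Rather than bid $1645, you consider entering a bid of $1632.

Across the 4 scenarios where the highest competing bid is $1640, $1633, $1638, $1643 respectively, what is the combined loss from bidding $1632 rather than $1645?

The deviation costs you only when the competing bid falls strictly between $1632 and $1645; elsewhere both bids give the same outcome.
$1640: truthful payoff $5, deviation payoff $0 → loss $5.
$1633: truthful payoff $12, deviation payoff $0 → loss $12.
$1638: truthful payoff $7, deviation payoff $0 → loss $7.
$1643: truthful payoff $2, deviation payoff $0 → loss $2.
Total loss = $5 + $12 + $7 + $2 = $26.

$26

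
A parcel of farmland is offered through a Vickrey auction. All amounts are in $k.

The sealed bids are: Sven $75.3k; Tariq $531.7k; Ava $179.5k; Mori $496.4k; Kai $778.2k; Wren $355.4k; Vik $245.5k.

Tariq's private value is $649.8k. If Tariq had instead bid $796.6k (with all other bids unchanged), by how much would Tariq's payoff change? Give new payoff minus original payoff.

The highest bid among the other bidders is $778.2k; Tariq's bid doesn't change that.
Original bid $531.7k: Tariq is not highest (top rival bid is $778.2k); payoff $0k.
Alternative bid $796.6k: Tariq is highest, pays the top rival bid $778.2k; payoff $649.8k − $778.2k = −$128.4k.
Change in payoff = −$128.4k − ($0k) = −$128.4k.

−$128.4k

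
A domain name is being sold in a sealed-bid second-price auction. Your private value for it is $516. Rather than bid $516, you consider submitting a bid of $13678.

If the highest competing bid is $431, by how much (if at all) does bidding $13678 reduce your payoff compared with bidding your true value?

Bidding your value $516: you win (since $516 > $431) and pay $431. Payoff $85.
Bidding $13678: you win and pay $431. Payoff $516 − $431 = $85.
Difference = $85 − $85 = $0; both bids lead to the same outcome because the competing bid is below both your value and your alternative bid.
In a second-price auction your bid sets only whether you win, not what you pay, so bidding your true value is weakly dominant.

$0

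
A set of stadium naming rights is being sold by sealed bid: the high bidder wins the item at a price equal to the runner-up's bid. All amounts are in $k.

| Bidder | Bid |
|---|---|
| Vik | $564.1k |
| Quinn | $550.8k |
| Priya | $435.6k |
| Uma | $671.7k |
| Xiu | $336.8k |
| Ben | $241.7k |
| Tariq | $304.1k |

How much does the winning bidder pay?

$564.1k

Highest bid: Uma at $671.7k, so Uma wins.
Second-highest bid: Vik at $564.1k — that is the price the winner pays.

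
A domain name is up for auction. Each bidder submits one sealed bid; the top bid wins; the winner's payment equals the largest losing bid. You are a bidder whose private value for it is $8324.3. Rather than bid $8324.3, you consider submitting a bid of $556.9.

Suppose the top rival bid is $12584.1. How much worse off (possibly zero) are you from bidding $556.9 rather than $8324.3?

Bidding your value $8324.3: you lose (since $8324.3 < $12584.1). Payoff $0.
Bidding $556.9: you lose. Payoff $0.
Difference = $0 − $0 = $0; both bids lead to the same outcome because the competing bid is above both your value and your alternative bid.

$0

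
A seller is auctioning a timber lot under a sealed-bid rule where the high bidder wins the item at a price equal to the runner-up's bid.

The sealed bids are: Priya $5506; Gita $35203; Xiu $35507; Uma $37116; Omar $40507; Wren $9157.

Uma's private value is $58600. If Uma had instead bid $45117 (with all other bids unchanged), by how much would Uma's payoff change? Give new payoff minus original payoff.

$18093

The highest bid among the other bidders is $40507; Uma's bid doesn't change that.
Original bid $37116: Uma is not highest (top rival bid is $40507); payoff $0.
Alternative bid $45117: Uma is highest, pays the top rival bid $40507; payoff $58600 − $40507 = $18093.
Change in payoff = $18093 − ($0) = $18093.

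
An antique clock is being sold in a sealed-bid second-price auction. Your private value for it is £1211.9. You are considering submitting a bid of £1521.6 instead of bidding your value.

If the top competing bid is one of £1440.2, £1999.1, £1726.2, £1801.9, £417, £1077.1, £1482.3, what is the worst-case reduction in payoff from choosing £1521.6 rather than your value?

£270.4

£1440.2: truthful gives £0, deviation gives −£228.3 → loss £228.3.
£1999.1: same outcome either way → loss £0.
£1726.2: same outcome either way → loss £0.
£1801.9: same outcome either way → loss £0.
£417: same outcome either way → loss £0.
£1077.1: same outcome either way → loss £0.
£1482.3: truthful gives £0, deviation gives −£270.4 → loss £270.4.
Maximum loss: £270.4.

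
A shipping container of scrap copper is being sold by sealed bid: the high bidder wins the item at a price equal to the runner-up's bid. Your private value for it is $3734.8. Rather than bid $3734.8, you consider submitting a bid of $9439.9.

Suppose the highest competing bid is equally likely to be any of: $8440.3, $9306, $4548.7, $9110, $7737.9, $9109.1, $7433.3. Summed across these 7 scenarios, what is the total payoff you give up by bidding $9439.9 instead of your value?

The deviation costs you only when the competing bid falls strictly between $3734.8 and $9439.9; elsewhere both bids give the same outcome.
$8440.3: truthful payoff $0, deviation payoff −$4705.5 → loss $4705.5.
$9306: truthful payoff $0, deviation payoff −$5571.2 → loss $5571.2.
$4548.7: truthful payoff $0, deviation payoff −$813.9 → loss $813.9.
$9110: truthful payoff $0, deviation payoff −$5375.2 → loss $5375.2.
$7737.9: truthful payoff $0, deviation payoff −$4003.1 → loss $4003.1.
$9109.1: truthful payoff $0, deviation payoff −$5374.3 → loss $5374.3.
$7433.3: truthful payoff $0, deviation payoff −$3698.5 → loss $3698.5.
Total loss = $4705.5 + $5571.2 + $813.9 + $5375.2 + $4003.1 + $5374.3 + $3698.5 = $29541.7.

$29541.7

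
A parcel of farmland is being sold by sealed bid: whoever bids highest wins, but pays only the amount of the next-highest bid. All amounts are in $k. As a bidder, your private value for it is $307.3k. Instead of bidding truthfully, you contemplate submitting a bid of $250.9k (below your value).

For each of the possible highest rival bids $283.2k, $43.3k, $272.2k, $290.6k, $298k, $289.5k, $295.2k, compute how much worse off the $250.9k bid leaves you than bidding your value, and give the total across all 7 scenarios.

The deviation costs you only when the competing bid falls strictly between $250.9k and $307.3k; elsewhere both bids give the same outcome.
$283.2k: truthful payoff $24.1k, deviation payoff $0k → loss $24.1k.
$43.3k: outcomes coincide → loss $0k.
$272.2k: truthful payoff $35.1k, deviation payoff $0k → loss $35.1k.
$290.6k: truthful payoff $16.7k, deviation payoff $0k → loss $16.7k.
$298k: truthful payoff $9.3k, deviation payoff $0k → loss $9.3k.
$289.5k: truthful payoff $17.8k, deviation payoff $0k → loss $17.8k.
$295.2k: truthful payoff $12.1k, deviation payoff $0k → loss $12.1k.
Total loss = $24.1k + $35.1k + $16.7k + $9.3k + $17.8k + $12.1k = $115.1k.

$115.1k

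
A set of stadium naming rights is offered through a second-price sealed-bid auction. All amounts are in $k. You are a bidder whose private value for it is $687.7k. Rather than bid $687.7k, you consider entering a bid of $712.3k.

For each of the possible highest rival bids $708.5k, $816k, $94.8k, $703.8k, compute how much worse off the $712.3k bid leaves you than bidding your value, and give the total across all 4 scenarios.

$36.9k

The deviation costs you only when the competing bid falls strictly between $687.7k and $712.3k; elsewhere both bids give the same outcome.
$708.5k: truthful payoff $0k, deviation payoff −$20.8k → loss $20.8k.
$816k: outcomes coincide → loss $0k.
$94.8k: outcomes coincide → loss $0k.
$703.8k: truthful payoff $0k, deviation payoff −$16.1k → loss $16.1k.
Total loss = $20.8k + $16.1k = $36.9k.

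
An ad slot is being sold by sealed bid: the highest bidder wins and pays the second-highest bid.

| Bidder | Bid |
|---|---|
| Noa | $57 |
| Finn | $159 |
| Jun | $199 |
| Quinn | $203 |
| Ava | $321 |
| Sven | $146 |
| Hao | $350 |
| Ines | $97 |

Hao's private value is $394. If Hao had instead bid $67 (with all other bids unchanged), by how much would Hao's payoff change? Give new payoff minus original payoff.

−$73

The highest bid among the other bidders is $321; Hao's bid doesn't change that.
Original bid $350: Hao is highest, pays the top rival bid $321; payoff $394 − $321 = $73.
Alternative bid $67: Hao is not highest (top rival bid is $321); payoff $0.
Change in payoff = $0 − ($73) = −$73.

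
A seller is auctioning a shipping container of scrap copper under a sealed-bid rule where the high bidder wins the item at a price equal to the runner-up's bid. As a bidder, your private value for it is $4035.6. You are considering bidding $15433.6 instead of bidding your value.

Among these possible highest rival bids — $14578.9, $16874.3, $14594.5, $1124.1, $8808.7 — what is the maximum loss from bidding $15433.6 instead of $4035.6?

$14578.9: truthful gives $0, deviation gives −$10543.3 → loss $10543.3.
$16874.3: same outcome either way → loss $0.
$14594.5: truthful gives $0, deviation gives −$10558.9 → loss $10558.9.
$1124.1: same outcome either way → loss $0.
$8808.7: truthful gives $0, deviation gives −$4773.1 → loss $4773.1.
Maximum loss: $10558.9.

$10558.9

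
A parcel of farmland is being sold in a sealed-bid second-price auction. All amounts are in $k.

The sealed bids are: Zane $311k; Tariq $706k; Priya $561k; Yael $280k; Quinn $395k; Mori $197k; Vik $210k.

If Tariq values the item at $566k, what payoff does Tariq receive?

$5k

Highest bid: Tariq at $706k, so Tariq wins.
Second-highest bid: Priya at $561k — that is the price the winner pays.
Tariq's payoff = value − price = $566k − $561k = $5k.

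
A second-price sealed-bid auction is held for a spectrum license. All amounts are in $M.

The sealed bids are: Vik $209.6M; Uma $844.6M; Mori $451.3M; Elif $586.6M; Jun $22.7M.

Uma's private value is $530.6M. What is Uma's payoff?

−$56M

Highest bid: Uma at $844.6M, so Uma wins.
Second-highest bid: Elif at $586.6M — that is the price the winner pays.
Uma's payoff = value − price = $530.6M − $586.6M = −$56M.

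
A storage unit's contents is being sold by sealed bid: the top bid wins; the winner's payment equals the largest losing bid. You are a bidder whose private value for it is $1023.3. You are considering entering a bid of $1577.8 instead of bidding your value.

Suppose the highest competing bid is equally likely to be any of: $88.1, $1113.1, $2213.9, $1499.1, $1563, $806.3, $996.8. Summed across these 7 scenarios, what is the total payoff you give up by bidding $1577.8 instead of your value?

The deviation costs you only when the competing bid falls strictly between $1023.3 and $1577.8; elsewhere both bids give the same outcome.
$88.1: outcomes coincide → loss $0.
$1113.1: truthful payoff $0, deviation payoff −$89.8 → loss $89.8.
$2213.9: outcomes coincide → loss $0.
$1499.1: truthful payoff $0, deviation payoff −$475.8 → loss $475.8.
$1563: truthful payoff $0, deviation payoff −$539.7 → loss $539.7.
$806.3: outcomes coincide → loss $0.
$996.8: outcomes coincide → loss $0.
Total loss = $89.8 + $475.8 + $539.7 = $1105.3.

$1105.3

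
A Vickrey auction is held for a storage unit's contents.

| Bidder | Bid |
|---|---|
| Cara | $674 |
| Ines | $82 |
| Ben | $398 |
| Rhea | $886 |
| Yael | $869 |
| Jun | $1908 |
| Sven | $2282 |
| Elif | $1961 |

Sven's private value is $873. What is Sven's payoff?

−$1088

Highest bid: Sven at $2282, so Sven wins.
Second-highest bid: Elif at $1961 — that is the price the winner pays.
Sven's payoff = value − price = $873 − $1961 = −$1088.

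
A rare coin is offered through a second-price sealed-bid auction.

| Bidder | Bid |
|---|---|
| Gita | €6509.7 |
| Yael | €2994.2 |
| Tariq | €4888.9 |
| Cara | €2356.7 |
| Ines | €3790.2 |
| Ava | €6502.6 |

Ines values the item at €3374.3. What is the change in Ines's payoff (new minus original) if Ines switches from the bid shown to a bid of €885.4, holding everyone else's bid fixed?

€0

The highest bid among the other bidders is €6509.7; Ines's bid doesn't change that.
Original bid €3790.2: Ines is not highest (top rival bid is €6509.7); payoff €0.
Alternative bid €885.4: Ines is not highest (top rival bid is €6509.7); payoff €0.
Change in payoff = €0 − (€0) = €0.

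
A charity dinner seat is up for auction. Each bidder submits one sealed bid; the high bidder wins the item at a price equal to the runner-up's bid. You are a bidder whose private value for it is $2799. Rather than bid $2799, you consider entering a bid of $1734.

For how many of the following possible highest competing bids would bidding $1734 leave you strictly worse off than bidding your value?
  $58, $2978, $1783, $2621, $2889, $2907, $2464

The deviation hurts exactly when the highest competing bid lies strictly between $1734 and $2799 — underbidding then forfeits a profitable win.
$58: below both → same outcome either way.
$2978: above both → same outcome either way.
$1783: inside the interval → strictly worse (loss $1016).
$2621: inside the interval → strictly worse (loss $178).
$2889: above both → same outcome either way.
$2907: above both → same outcome either way.
$2464: inside the interval → strictly worse (loss $335).
Count: 3.

3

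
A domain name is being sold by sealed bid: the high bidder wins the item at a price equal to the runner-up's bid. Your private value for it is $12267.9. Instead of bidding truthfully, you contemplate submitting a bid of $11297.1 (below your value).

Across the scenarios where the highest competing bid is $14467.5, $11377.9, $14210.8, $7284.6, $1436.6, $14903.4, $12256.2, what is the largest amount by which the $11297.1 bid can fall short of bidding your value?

$890

$14467.5: same outcome either way → loss $0.
$11377.9: truthful gives $890, deviation gives $0 → loss $890.
$14210.8: same outcome either way → loss $0.
$7284.6: same outcome either way → loss $0.
$1436.6: same outcome either way → loss $0.
$14903.4: same outcome either way → loss $0.
$12256.2: truthful gives $11.7, deviation gives $0 → loss $11.7.
Maximum loss: $890.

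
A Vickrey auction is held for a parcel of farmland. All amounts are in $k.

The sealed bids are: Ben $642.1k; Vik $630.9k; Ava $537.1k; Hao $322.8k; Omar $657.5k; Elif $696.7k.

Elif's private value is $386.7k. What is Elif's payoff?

Highest bid: Elif at $696.7k, so Elif wins.
Second-highest bid: Omar at $657.5k — that is the price the winner pays.
Elif's payoff = value − price = $386.7k − $657.5k = −$270.8k.

−$270.8k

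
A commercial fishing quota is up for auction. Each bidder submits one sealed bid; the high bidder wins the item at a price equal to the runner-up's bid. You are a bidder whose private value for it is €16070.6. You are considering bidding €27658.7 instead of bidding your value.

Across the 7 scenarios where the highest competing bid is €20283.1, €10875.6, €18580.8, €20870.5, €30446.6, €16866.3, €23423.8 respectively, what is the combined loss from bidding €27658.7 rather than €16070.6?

The deviation costs you only when the competing bid falls strictly between €16070.6 and €27658.7; elsewhere both bids give the same outcome.
€20283.1: truthful payoff €0, deviation payoff −€4212.5 → loss €4212.5.
€10875.6: outcomes coincide → loss €0.
€18580.8: truthful payoff €0, deviation payoff −€2510.2 → loss €2510.2.
€20870.5: truthful payoff €0, deviation payoff −€4799.9 → loss €4799.9.
€30446.6: outcomes coincide → loss €0.
€16866.3: truthful payoff €0, deviation payoff −€795.7 → loss €795.7.
€23423.8: truthful payoff €0, deviation payoff −€7353.2 → loss €7353.2.
Total loss = €4212.5 + €2510.2 + €4799.9 + €795.7 + €7353.2 = €19671.5.

€19671.5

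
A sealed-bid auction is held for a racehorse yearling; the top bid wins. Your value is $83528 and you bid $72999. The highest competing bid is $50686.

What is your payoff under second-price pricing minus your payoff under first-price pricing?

$22313

You have the highest bid, so you win under either rule.
Second-price: pay $50686 → payoff $32842.
First-price: pay your own bid $72999 → payoff $10529.
Difference = $32842 − ($10529) = $22313.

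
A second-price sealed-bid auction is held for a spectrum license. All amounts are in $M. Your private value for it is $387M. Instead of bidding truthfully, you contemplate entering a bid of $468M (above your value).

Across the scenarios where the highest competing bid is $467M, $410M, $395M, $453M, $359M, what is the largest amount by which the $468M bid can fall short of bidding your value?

$467M: truthful gives $0M, deviation gives −$80M → loss $80M.
$410M: truthful gives $0M, deviation gives −$23M → loss $23M.
$395M: truthful gives $0M, deviation gives −$8M → loss $8M.
$453M: truthful gives $0M, deviation gives −$66M → loss $66M.
$359M: same outcome either way → loss $0M.
Maximum loss: $80M.

$80M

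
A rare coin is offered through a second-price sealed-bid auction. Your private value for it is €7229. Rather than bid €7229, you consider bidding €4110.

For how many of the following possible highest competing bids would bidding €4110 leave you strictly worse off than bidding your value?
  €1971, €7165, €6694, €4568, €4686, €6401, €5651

The deviation hurts exactly when the highest competing bid lies strictly between €4110 and €7229 — underbidding then forfeits a profitable win.
€1971: below both → same outcome either way.
€7165: inside the interval → strictly worse (loss €64).
€6694: inside the interval → strictly worse (loss €535).
€4568: inside the interval → strictly worse (loss €2661).
€4686: inside the interval → strictly worse (loss €2543).
€6401: inside the interval → strictly worse (loss €828).
€5651: inside the interval → strictly worse (loss €1578).
Count: 6.

6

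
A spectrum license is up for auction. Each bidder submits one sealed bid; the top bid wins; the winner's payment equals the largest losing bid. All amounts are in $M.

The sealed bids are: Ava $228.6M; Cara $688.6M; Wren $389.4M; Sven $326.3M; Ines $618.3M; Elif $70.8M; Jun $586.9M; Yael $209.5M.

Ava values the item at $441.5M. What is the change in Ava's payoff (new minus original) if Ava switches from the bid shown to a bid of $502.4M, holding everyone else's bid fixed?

The highest bid among the other bidders is $688.6M; Ava's bid doesn't change that.
Original bid $228.6M: Ava is not highest (top rival bid is $688.6M); payoff $0M.
Alternative bid $502.4M: Ava is not highest (top rival bid is $688.6M); payoff $0M.
Change in payoff = $0M − ($0M) = $0M.

$0M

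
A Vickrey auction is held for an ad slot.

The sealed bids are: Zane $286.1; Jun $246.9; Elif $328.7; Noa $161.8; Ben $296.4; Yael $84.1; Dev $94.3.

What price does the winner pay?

$296.4

Highest bid: Elif at $328.7, so Elif wins.
Second-highest bid: Ben at $296.4 — that is the price the winner pays.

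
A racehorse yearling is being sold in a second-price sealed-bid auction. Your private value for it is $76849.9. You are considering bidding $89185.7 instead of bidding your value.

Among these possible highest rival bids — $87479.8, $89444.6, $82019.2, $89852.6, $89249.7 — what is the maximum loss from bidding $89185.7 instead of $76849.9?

$10629.9

$87479.8: truthful gives $0, deviation gives −$10629.9 → loss $10629.9.
$89444.6: same outcome either way → loss $0.
$82019.2: truthful gives $0, deviation gives −$5169.3 → loss $5169.3.
$89852.6: same outcome either way → loss $0.
$89249.7: same outcome either way → loss $0.
Maximum loss: $10629.9.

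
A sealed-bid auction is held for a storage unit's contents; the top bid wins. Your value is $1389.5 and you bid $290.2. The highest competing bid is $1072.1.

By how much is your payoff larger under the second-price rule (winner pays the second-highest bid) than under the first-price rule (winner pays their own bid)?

Your bid $290.2 is below $1072.1, so you lose under either rule.
Payoff is $0 in both cases; difference = $0.

$0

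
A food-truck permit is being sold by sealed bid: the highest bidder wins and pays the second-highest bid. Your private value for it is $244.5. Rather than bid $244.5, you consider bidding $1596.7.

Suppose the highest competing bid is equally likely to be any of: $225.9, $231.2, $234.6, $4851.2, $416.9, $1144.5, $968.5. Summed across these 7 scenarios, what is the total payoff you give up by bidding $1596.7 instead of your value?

$1796.4

The deviation costs you only when the competing bid falls strictly between $244.5 and $1596.7; elsewhere both bids give the same outcome.
$225.9: outcomes coincide → loss $0.
$231.2: outcomes coincide → loss $0.
$234.6: outcomes coincide → loss $0.
$4851.2: outcomes coincide → loss $0.
$416.9: truthful payoff $0, deviation payoff −$172.4 → loss $172.4.
$1144.5: truthful payoff $0, deviation payoff −$900 → loss $900.
$968.5: truthful payoff $0, deviation payoff −$724 → loss $724.
Total loss = $172.4 + $900 + $724 = $1796.4.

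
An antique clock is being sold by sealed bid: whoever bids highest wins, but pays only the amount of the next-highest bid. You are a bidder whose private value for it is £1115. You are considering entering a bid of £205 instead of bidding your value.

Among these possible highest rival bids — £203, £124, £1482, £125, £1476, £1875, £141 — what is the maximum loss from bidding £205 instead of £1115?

£203: same outcome either way → loss £0.
£124: same outcome either way → loss £0.
£1482: same outcome either way → loss £0.
£125: same outcome either way → loss £0.
£1476: same outcome either way → loss £0.
£1875: same outcome either way → loss £0.
£141: same outcome either way → loss £0.
Maximum loss: £0.

£0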